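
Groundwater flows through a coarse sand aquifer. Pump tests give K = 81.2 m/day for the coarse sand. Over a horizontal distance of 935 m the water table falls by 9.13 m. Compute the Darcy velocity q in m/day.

Hydraulic gradient i = Δh / L = 9.13 / 935 = 0.009765.
Specific discharge q = K · i = 81.20 × 0.009765 = 0.7929 m/day.

0.793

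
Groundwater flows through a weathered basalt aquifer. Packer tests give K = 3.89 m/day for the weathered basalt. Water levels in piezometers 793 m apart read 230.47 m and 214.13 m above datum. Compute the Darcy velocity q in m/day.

0.0802

Hydraulic gradient i = (230.47 − 214.13) / 793 = 16.34 / 793 = 0.02061.
Specific discharge q = K · i = 3.890 × 0.02061 = 0.08015 m/day.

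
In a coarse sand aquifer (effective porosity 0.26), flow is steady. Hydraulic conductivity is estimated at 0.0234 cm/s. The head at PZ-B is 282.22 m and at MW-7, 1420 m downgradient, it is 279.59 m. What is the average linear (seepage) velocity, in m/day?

Convert K: 0.0234 cm/s × 864 = 20.22 m/day.
Hydraulic gradient i = (282.22 − 279.59) / 1420 = 2.63 / 1420 = 0.001852.
Darcy flux q = K · i = 20.22 × 0.001852 = 0.03745 m/day.
Seepage velocity v = q / n_e = 0.03745 / 0.26 = 0.1440 m/day.

0.144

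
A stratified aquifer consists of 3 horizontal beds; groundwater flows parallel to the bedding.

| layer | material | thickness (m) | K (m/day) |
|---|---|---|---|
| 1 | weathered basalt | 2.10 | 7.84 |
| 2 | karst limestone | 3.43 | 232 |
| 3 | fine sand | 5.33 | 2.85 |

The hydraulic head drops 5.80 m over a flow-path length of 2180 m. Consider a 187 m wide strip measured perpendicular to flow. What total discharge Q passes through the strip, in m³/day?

Flow is parallel to layering, so each bed carries its own Darcy discharge and the transmissivities add.
Σ(K_i·b_i) = 7.84×2.10 + 232×3.43 + 2.85×5.33 = 827.4 m²/day.
Hydraulic gradient i = Δh / L = 5.80 / 2180 = 0.002661.
Q = Σ(K_i·b_i) · W · i = 827.4 × 187 × 0.002661 = 411.7 m³/day.

412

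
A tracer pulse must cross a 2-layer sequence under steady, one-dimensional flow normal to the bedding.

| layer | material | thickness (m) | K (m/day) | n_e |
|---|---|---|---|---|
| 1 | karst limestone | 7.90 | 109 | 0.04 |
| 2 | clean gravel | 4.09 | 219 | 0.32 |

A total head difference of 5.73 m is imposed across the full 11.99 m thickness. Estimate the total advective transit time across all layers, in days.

0.0258

With flow normal to the layers, continuity requires the same specific discharge q through every layer.
Σ(b_i/K_i) = 7.90/109 + 4.09/219 = 0.09115 d.
q = Δh / Σ(b_i/K_i) = 5.73 / 0.09115 = 62.86 m/day.
In each layer the seepage velocity is v_i = q/n_i, so the layer transit time is t_i = b_i·n_i / q:
  layer 1 (karst limestone): t_1 = 7.90 × 0.04 / 62.86 = 0.005027 d
  layer 2 (clean gravel): t_2 = 4.09 × 0.32 / 62.86 = 0.02082 d
Total t = Σ t_i = 0.02585 days.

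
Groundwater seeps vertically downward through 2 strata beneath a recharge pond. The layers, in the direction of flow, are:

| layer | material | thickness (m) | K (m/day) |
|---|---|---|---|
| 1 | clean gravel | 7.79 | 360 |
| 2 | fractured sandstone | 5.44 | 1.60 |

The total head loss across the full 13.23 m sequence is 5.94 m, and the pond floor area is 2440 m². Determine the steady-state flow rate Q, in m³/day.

4240

Flow is perpendicular to layering, so the layers act in series and the equivalent K is the thickness-weighted harmonic mean.
Total thickness L = 7.79 + 5.44 = 13.23 m.
Σ(b_i/K_i) = 7.79/360 + 5.44/1.60 = 3.422 d.
K_eq = L / Σ(b_i/K_i) = 13.23 / 3.422 = 3.867 m/day.
Q = K_eq · A · (Δh/L) = 3.867 × 2440 × (5.94/13.23) = 4236 m³/day.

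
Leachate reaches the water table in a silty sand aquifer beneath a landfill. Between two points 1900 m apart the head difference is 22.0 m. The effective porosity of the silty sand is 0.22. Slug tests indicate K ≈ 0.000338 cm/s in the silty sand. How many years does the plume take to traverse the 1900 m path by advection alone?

Convert K: 0.000338 cm/s × 864 = 0.2920 m/day.
Hydraulic gradient i = Δh / L = 22.0 / 1900 = 0.01158.
Darcy flux q = K · i = 0.2920 × 0.01158 = 0.003381 m/day.
Seepage velocity v = q / n_e = 0.003381 / 0.22 = 0.01537 m/day.
Travel time t = L / v = 1900 / 0.01537 = 1.236e+05 days = 338.4 years.

338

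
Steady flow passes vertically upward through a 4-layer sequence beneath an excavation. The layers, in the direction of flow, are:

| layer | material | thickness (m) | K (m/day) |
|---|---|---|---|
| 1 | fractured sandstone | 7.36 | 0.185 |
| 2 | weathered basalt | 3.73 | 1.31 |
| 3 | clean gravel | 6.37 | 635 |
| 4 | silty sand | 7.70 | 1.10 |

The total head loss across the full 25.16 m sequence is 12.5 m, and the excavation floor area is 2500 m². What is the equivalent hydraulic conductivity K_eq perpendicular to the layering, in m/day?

0.507

Flow is perpendicular to layering, so the layers act in series and the equivalent K is the thickness-weighted harmonic mean.
Total thickness L = 7.36 + 3.73 + 6.37 + 7.70 = 25.16 m.
Σ(b_i/K_i) = 7.36/0.185 + 3.73/1.31 + 6.37/635 + 7.70/1.10 = 49.64 d.
K_eq = L / Σ(b_i/K_i) = 25.16 / 49.64 = 0.5068 m/day.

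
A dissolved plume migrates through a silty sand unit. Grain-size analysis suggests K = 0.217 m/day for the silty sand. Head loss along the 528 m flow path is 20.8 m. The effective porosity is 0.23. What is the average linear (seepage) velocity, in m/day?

0.0372

Hydraulic gradient i = Δh / L = 20.8 / 528 = 0.03939.
Darcy flux q = K · i = 0.2170 × 0.03939 = 0.008548 m/day.
Seepage velocity v = q / n_e = 0.008548 / 0.23 = 0.03717 m/day.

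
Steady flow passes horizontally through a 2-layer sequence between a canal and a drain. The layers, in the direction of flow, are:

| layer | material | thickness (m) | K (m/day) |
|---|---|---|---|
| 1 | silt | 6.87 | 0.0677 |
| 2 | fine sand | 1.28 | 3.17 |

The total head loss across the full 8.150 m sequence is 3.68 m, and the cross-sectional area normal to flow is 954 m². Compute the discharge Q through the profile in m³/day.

34.5

Flow is perpendicular to layering, so the layers act in series and the equivalent K is the thickness-weighted harmonic mean.
Total thickness L = 6.87 + 1.28 = 8.150 m.
Σ(b_i/K_i) = 6.87/0.0677 + 1.28/3.17 = 101.9 d.
K_eq = L / Σ(b_i/K_i) = 8.150 / 101.9 = 0.08000 m/day.
Q = K_eq · A · (Δh/L) = 0.08000 × 954 × (3.68/8.150) = 34.46 m³/day.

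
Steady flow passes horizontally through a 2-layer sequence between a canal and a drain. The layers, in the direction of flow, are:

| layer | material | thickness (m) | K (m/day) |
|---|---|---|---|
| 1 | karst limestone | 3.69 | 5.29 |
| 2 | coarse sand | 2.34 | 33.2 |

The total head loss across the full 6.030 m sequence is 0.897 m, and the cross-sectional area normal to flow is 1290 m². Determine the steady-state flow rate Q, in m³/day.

Flow is perpendicular to layering, so the layers act in series and the equivalent K is the thickness-weighted harmonic mean.
Total thickness L = 3.69 + 2.34 = 6.030 m.
Σ(b_i/K_i) = 3.69/5.29 + 2.34/33.2 = 0.7680 d.
K_eq = L / Σ(b_i/K_i) = 6.030 / 0.7680 = 7.851 m/day.
Q = K_eq · A · (Δh/L) = 7.851 × 1290 × (0.897/6.030) = 1507 m³/day.

1510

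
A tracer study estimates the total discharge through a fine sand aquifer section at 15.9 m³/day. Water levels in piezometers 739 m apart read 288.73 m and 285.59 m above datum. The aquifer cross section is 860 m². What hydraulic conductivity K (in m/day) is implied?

4.35

Hydraulic gradient i = (288.73 − 285.59) / 739 = 3.14 / 739 = 0.004249.
From Q = K·A·i, K = Q / (A·i) = 15.9 / (860.0 × 0.004249) = 4.351 m/day.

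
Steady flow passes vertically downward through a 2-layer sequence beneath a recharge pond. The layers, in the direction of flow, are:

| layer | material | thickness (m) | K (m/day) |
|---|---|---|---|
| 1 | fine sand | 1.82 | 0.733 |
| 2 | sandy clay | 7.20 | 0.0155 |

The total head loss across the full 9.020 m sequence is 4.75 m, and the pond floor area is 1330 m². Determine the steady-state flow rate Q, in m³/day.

Flow is perpendicular to layering, so the layers act in series and the equivalent K is the thickness-weighted harmonic mean.
Total thickness L = 1.82 + 7.20 = 9.020 m.
Σ(b_i/K_i) = 1.82/0.733 + 7.20/0.0155 = 467.0 d.
K_eq = L / Σ(b_i/K_i) = 9.020 / 467.0 = 0.01931 m/day.
Q = K_eq · A · (Δh/L) = 0.01931 × 1330 × (4.75/9.020) = 13.53 m³/day.

13.5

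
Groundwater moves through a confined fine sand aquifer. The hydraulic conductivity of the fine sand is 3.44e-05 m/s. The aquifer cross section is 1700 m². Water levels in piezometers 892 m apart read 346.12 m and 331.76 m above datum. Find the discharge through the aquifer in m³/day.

81.3

Convert K: 3.44e-05 m/s × 86400 = 2.972 m/day.
Hydraulic gradient i = (346.12 − 331.76) / 892 = 14.36 / 892 = 0.01610.
Darcy's law: Q = K · A · i = 2.972 × 1700 × 0.01610 = 81.34 m³/day.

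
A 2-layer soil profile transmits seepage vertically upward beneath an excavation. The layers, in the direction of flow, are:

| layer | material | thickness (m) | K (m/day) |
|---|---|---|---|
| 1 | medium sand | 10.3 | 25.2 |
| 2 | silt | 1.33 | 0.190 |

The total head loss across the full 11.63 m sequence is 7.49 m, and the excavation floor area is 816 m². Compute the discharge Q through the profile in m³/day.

Flow is perpendicular to layering, so the layers act in series and the equivalent K is the thickness-weighted harmonic mean.
Total thickness L = 10.3 + 1.33 = 11.63 m.
Σ(b_i/K_i) = 10.3/25.2 + 1.33/0.190 = 7.409 d.
K_eq = L / Σ(b_i/K_i) = 11.63 / 7.409 = 1.570 m/day.
Q = K_eq · A · (Δh/L) = 1.570 × 816 × (7.49/11.63) = 825.0 m³/day.

825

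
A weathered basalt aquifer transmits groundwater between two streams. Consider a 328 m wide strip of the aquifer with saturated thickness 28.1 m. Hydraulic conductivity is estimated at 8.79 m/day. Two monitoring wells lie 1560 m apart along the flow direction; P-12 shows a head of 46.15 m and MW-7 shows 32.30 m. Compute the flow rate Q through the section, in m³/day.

Cross-sectional area A = 328 × 28.1 = 9217 m².
Hydraulic gradient i = (46.15 − 32.30) / 1560 = 13.85 / 1560 = 0.008878.
Darcy's law: Q = K · A · i = 8.790 × 9217 × 0.008878 = 719.3 m³/day.

719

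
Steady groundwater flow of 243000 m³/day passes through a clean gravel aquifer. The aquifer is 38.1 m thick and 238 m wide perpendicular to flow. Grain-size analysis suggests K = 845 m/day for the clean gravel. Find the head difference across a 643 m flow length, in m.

Cross-sectional area A = 238 × 38.1 = 9068 m².
From Q = K·A·i, i = Q / (K·A) = 243000 / (845.0 × 9068) = 0.03171.
Head loss Δh = i · L = 0.03171 × 643 = 20.39 m.

20.4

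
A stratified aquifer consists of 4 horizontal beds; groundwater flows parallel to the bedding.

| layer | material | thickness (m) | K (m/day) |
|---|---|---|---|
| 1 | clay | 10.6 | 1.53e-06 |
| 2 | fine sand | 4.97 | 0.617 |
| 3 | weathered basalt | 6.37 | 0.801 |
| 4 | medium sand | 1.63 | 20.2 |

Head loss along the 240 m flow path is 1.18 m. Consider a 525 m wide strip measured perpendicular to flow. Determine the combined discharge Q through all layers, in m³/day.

Flow is parallel to layering, so each bed carries its own Darcy discharge and the transmissivities add.
Σ(K_i·b_i) = 1.53e-06×10.6 + 0.617×4.97 + 0.801×6.37 + 20.2×1.63 = 41.09 m²/day.
Hydraulic gradient i = Δh / L = 1.18 / 240 = 0.004917.
Q = Σ(K_i·b_i) · W · i = 41.09 × 525 × 0.004917 = 106.1 m³/day.

106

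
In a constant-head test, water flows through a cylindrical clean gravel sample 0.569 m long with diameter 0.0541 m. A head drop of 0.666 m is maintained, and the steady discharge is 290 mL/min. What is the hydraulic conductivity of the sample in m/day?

Cross-sectional area A = π·(d/2)² = π × (0.0541/2)² = 0.002299 m².
Convert discharge: 290 mL/min = 4.833e-06 m³/s.
Darcy's law rearranged: K = Q·L / (A·Δh) = 4.833e-06 × 0.569 / (0.002299 × 0.666) = 0.001796 m/s = 155.2 m/day.

155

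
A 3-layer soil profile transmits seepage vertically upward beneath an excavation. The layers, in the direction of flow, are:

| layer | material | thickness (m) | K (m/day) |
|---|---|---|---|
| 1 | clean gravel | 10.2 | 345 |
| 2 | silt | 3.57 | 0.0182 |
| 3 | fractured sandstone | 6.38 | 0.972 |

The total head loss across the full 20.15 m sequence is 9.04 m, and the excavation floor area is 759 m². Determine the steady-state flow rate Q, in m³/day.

33.8

Flow is perpendicular to layering, so the layers act in series and the equivalent K is the thickness-weighted harmonic mean.
Total thickness L = 10.2 + 3.57 + 6.38 = 20.15 m.
Σ(b_i/K_i) = 10.2/345 + 3.57/0.0182 + 6.38/0.972 = 202.7 d.
K_eq = L / Σ(b_i/K_i) = 20.15 / 202.7 = 0.09938 m/day.
Q = K_eq · A · (Δh/L) = 0.09938 × 759 × (9.04/20.15) = 33.84 m³/day.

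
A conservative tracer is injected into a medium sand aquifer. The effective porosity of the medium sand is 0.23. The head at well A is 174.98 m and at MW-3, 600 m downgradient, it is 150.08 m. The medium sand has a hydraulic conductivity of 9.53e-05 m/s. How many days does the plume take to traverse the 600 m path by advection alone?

Convert K: 9.53e-05 m/s × 86400 = 8.234 m/day.
Hydraulic gradient i = (174.98 − 150.08) / 600 = 24.9 / 600 = 0.04150.
Darcy flux q = K · i = 8.234 × 0.04150 = 0.3417 m/day.
Seepage velocity v = q / n_e = 0.3417 / 0.23 = 1.486 m/day.
Travel time t = L / v = 600 / 1.486 = 403.9 days.

404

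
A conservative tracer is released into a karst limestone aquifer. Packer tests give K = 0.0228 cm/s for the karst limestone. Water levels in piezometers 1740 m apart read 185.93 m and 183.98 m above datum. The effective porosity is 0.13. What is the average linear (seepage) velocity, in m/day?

Convert K: 0.0228 cm/s × 864 = 19.70 m/day.
Hydraulic gradient i = (185.93 − 183.98) / 1740 = 1.95 / 1740 = 0.001121.
Darcy flux q = K · i = 19.70 × 0.001121 = 0.02208 m/day.
Seepage velocity v = q / n_e = 0.02208 / 0.13 = 0.1698 m/day.

0.170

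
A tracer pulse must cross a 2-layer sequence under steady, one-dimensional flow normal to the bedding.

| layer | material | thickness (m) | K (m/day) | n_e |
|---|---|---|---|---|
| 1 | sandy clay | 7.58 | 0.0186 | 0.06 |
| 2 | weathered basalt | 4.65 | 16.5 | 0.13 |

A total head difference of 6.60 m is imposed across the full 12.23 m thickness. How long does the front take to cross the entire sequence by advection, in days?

With flow normal to the layers, continuity requires the same specific discharge q through every layer.
Σ(b_i/K_i) = 7.58/0.0186 + 4.65/16.5 = 407.8 d.
q = Δh / Σ(b_i/K_i) = 6.60 / 407.8 = 0.01618 m/day.
In each layer the seepage velocity is v_i = q/n_i, so the layer transit time is t_i = b_i·n_i / q:
  layer 1 (sandy clay): t_1 = 7.58 × 0.06 / 0.01618 = 28.10 d
  layer 2 (weathered basalt): t_2 = 4.65 × 0.13 / 0.01618 = 37.35 d
Total t = Σ t_i = 65.45 days.

65.5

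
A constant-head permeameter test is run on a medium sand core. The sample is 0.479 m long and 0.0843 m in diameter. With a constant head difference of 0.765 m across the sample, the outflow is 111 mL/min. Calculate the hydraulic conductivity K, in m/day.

17.9

Cross-sectional area A = π·(d/2)² = π × (0.0843/2)² = 0.005581 m².
Convert discharge: 111 mL/min = 1.850e-06 m³/s.
Darcy's law rearranged: K = Q·L / (A·Δh) = 1.850e-06 × 0.479 / (0.005581 × 0.765) = 0.0002075 m/s = 17.93 m/day.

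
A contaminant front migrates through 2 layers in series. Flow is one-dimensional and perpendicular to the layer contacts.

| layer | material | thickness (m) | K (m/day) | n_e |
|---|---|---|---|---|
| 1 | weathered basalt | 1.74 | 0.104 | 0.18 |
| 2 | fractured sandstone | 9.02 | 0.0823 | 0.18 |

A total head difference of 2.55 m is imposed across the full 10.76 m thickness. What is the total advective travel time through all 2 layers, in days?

With flow normal to the layers, continuity requires the same specific discharge q through every layer.
Σ(b_i/K_i) = 1.74/0.104 + 9.02/0.0823 = 126.3 d.
q = Δh / Σ(b_i/K_i) = 2.55 / 126.3 = 0.02019 m/day.
In each layer the seepage velocity is v_i = q/n_i, so the layer transit time is t_i = b_i·n_i / q:
  layer 1 (weathered basalt): t_1 = 1.74 × 0.18 / 0.02019 = 15.52 d
  layer 2 (fractured sandstone): t_2 = 9.02 × 0.18 / 0.02019 = 80.43 d
Total t = Σ t_i = 95.95 days.

96.0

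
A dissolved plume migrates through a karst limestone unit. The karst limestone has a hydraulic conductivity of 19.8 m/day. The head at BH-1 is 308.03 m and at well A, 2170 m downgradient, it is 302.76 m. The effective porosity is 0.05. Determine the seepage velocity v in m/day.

0.962

Hydraulic gradient i = (308.03 − 302.76) / 2170 = 5.27 / 2170 = 0.002429.
Darcy flux q = K · i = 19.80 × 0.002429 = 0.04809 m/day.
Seepage velocity v = q / n_e = 0.04809 / 0.05 = 0.9617 m/day.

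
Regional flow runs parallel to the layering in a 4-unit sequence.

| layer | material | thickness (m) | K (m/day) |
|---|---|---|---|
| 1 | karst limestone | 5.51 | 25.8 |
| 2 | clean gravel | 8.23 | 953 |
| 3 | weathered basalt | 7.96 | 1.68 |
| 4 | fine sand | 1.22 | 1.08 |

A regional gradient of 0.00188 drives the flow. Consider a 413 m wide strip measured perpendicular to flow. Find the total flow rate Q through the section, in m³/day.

6210

Flow is parallel to layering, so each bed carries its own Darcy discharge and the transmissivities add.
Σ(K_i·b_i) = 25.8×5.51 + 953×8.23 + 1.68×7.96 + 1.08×1.22 = 8000 m²/day.
Hydraulic gradient i = 0.00188.
Q = Σ(K_i·b_i) · W · i = 8000 × 413 × 0.001880 = 6212 m³/day.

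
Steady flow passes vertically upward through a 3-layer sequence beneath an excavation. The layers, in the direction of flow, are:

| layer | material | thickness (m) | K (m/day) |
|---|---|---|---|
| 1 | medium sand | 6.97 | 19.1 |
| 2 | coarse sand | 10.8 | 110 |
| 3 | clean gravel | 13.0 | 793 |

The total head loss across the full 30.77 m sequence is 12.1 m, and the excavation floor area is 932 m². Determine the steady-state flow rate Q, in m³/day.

Flow is perpendicular to layering, so the layers act in series and the equivalent K is the thickness-weighted harmonic mean.
Total thickness L = 6.97 + 10.8 + 13.0 = 30.77 m.
Σ(b_i/K_i) = 6.97/19.1 + 10.8/110 + 13.0/793 = 0.4795 d.
K_eq = L / Σ(b_i/K_i) = 30.77 / 0.4795 = 64.17 m/day.
Q = K_eq · A · (Δh/L) = 64.17 × 932 × (12.1/30.77) = 23519 m³/day.

23500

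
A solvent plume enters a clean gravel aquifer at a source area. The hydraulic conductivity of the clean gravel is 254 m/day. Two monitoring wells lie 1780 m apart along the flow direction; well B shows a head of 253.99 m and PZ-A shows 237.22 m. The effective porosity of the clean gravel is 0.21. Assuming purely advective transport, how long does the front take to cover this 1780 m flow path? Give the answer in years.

0.428

Hydraulic gradient i = (253.99 − 237.22) / 1780 = 16.77 / 1780 = 0.009421.
Darcy flux q = K · i = 254.0 × 0.009421 = 2.393 m/day.
Seepage velocity v = q / n_e = 2.393 / 0.21 = 11.40 m/day.
Travel time t = L / v = 1780 / 11.40 = 156.2 days = 0.4277 years.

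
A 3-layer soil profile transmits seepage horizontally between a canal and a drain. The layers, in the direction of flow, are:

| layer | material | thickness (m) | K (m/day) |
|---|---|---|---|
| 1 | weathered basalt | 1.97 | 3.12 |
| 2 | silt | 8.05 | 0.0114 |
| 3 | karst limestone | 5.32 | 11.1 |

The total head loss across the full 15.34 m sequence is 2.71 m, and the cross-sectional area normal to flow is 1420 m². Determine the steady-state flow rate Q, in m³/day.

Flow is perpendicular to layering, so the layers act in series and the equivalent K is the thickness-weighted harmonic mean.
Total thickness L = 1.97 + 8.05 + 5.32 = 15.34 m.
Σ(b_i/K_i) = 1.97/3.12 + 8.05/0.0114 + 5.32/11.1 = 707.3 d.
K_eq = L / Σ(b_i/K_i) = 15.34 / 707.3 = 0.02169 m/day.
Q = K_eq · A · (Δh/L) = 0.02169 × 1420 × (2.71/15.34) = 5.441 m³/day.

5.44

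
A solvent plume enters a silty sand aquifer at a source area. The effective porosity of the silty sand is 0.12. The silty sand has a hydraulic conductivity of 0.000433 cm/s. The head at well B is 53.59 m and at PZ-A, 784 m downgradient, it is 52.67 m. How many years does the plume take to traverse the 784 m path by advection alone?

Convert K: 0.000433 cm/s × 864 = 0.3741 m/day.
Hydraulic gradient i = (53.59 − 52.67) / 784 = 0.92 / 784 = 0.001173.
Darcy flux q = K · i = 0.3741 × 0.001173 = 0.0004390 m/day.
Seepage velocity v = q / n_e = 0.0004390 / 0.12 = 0.003658 m/day.
Travel time t = L / v = 784 / 0.003658 = 2.143e+05 days = 586.7 years.

587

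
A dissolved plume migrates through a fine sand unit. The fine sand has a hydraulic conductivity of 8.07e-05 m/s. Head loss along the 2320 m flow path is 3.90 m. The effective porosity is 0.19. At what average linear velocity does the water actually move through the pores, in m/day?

Convert K: 8.07e-05 m/s × 86400 = 6.972 m/day.
Hydraulic gradient i = Δh / L = 3.90 / 2320 = 0.001681.
Darcy flux q = K · i = 6.972 × 0.001681 = 0.01172 m/day.
Seepage velocity v = q / n_e = 0.01172 / 0.19 = 0.06169 m/day.

0.0617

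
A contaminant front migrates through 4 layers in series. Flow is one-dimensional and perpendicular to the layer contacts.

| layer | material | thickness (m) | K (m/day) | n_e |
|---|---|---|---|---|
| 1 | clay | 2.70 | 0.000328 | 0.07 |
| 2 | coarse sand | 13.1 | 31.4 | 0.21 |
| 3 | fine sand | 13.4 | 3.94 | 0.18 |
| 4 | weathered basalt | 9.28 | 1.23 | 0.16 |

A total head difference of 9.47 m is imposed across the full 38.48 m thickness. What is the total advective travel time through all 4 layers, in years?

With flow normal to the layers, continuity requires the same specific discharge q through every layer.
Σ(b_i/K_i) = 2.70/0.000328 + 13.1/31.4 + 13.4/3.94 + 9.28/1.23 = 8243 d.
q = Δh / Σ(b_i/K_i) = 9.47 / 8243 = 0.001149 m/day.
In each layer the seepage velocity is v_i = q/n_i, so the layer transit time is t_i = b_i·n_i / q:
  layer 1 (clay): t_1 = 2.70 × 0.07 / 0.001149 = 164.5 d
  layer 2 (coarse sand): t_2 = 13.1 × 0.21 / 0.001149 = 2395 d
  layer 3 (fine sand): t_3 = 13.4 × 0.18 / 0.001149 = 2100 d
  layer 4 (weathered basalt): t_4 = 9.28 × 0.16 / 0.001149 = 1292 d
Total t = Σ t_i = 5951 days = 16.29 years.

16.3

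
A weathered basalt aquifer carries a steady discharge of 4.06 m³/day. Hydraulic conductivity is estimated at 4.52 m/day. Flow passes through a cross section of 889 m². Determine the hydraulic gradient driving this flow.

0.00101

From Q = K·A·i, i = Q / (K·A) = 4.06 / (4.520 × 889.0) = 0.001010.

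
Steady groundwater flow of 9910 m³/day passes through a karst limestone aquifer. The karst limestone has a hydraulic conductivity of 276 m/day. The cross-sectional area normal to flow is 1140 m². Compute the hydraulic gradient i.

From Q = K·A·i, i = Q / (K·A) = 9910 / (276.0 × 1140) = 0.03150.

0.0315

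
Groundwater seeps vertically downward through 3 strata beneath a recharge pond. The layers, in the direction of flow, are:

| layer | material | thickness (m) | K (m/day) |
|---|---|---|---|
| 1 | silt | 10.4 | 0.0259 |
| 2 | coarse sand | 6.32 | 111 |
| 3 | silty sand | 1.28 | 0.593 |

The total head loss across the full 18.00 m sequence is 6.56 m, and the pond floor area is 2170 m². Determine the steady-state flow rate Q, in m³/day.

35.3

Flow is perpendicular to layering, so the layers act in series and the equivalent K is the thickness-weighted harmonic mean.
Total thickness L = 10.4 + 6.32 + 1.28 = 18.00 m.
Σ(b_i/K_i) = 10.4/0.0259 + 6.32/111 + 1.28/0.593 = 403.8 d.
K_eq = L / Σ(b_i/K_i) = 18.00 / 403.8 = 0.04458 m/day.
Q = K_eq · A · (Δh/L) = 0.04458 × 2170 × (6.56/18.00) = 35.26 m³/day.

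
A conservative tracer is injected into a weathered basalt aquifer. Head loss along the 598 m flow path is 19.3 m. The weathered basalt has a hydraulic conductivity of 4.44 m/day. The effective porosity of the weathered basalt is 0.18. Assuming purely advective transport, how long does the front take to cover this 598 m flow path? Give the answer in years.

2.06

Hydraulic gradient i = Δh / L = 19.3 / 598 = 0.03227.
Darcy flux q = K · i = 4.440 × 0.03227 = 0.1433 m/day.
Seepage velocity v = q / n_e = 0.1433 / 0.18 = 0.7961 m/day.
Travel time t = L / v = 598 / 0.7961 = 751.2 days = 2.057 years.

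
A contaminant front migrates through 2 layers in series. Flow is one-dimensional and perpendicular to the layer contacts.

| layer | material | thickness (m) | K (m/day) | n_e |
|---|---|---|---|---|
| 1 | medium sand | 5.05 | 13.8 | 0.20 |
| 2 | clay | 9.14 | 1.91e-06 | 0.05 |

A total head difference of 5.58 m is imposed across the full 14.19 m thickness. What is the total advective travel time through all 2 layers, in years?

3440

With flow normal to the layers, continuity requires the same specific discharge q through every layer.
Σ(b_i/K_i) = 5.05/13.8 + 9.14/1.91e-06 = 4.785e+06 d.
q = Δh / Σ(b_i/K_i) = 5.58 / 4.785e+06 = 1.166e-06 m/day.
In each layer the seepage velocity is v_i = q/n_i, so the layer transit time is t_i = b_i·n_i / q:
  layer 1 (medium sand): t_1 = 5.05 × 0.20 / 1.166e-06 = 8.662e+05 d
  layer 2 (clay): t_2 = 9.14 × 0.05 / 1.166e-06 = 3.919e+05 d
Total t = Σ t_i = 1.258e+06 days = 3444 years.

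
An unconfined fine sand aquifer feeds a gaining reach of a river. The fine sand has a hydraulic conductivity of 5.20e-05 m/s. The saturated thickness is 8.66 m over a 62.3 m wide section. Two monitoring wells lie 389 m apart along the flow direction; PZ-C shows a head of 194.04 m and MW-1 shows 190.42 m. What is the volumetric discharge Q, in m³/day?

Convert K: 5.20e-05 m/s × 86400 = 4.493 m/day.
Cross-sectional area A = 62.3 × 8.66 = 539.5 m².
Hydraulic gradient i = (194.04 − 190.42) / 389 = 3.62 / 389 = 0.009306.
Darcy's law: Q = K · A · i = 4.493 × 539.5 × 0.009306 = 22.56 m³/day.

22.6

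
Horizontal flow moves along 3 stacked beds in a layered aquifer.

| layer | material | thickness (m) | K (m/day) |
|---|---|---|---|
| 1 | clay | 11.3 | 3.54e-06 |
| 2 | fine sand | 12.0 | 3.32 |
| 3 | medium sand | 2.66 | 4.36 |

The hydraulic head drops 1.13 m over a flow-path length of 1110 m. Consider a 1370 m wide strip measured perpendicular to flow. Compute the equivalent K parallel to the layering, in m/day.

1.98

Flow is parallel to layering, so each bed carries its own Darcy discharge and the transmissivities add.
Σ(K_i·b_i) = 3.54e-06×11.3 + 3.32×12.0 + 4.36×2.66 = 51.44 m²/day.
Total thickness b = 25.96 m, so K_eq = Σ(K_i·b_i)/b = 1.981 m/day.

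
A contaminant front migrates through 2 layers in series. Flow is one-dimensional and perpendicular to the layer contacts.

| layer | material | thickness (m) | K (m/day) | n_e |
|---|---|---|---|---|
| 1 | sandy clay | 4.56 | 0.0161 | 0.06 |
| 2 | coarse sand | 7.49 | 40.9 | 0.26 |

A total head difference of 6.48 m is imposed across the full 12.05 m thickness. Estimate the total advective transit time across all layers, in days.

With flow normal to the layers, continuity requires the same specific discharge q through every layer.
Σ(b_i/K_i) = 4.56/0.0161 + 7.49/40.9 = 283.4 d.
q = Δh / Σ(b_i/K_i) = 6.48 / 283.4 = 0.02286 m/day.
In each layer the seepage velocity is v_i = q/n_i, so the layer transit time is t_i = b_i·n_i / q:
  layer 1 (sandy clay): t_1 = 4.56 × 0.06 / 0.02286 = 11.97 d
  layer 2 (coarse sand): t_2 = 7.49 × 0.26 / 0.02286 = 85.17 d
Total t = Σ t_i = 97.14 days.

97.1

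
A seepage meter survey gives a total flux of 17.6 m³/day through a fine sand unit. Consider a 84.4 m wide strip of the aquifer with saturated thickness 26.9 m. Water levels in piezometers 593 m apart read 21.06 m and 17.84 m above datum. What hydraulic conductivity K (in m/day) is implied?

Cross-sectional area A = 84.4 × 26.9 = 2270 m².
Hydraulic gradient i = (21.06 − 17.84) / 593 = 3.22 / 593 = 0.005430.
From Q = K·A·i, K = Q / (A·i) = 17.6 / (2270 × 0.005430) = 1.428 m/day.

1.43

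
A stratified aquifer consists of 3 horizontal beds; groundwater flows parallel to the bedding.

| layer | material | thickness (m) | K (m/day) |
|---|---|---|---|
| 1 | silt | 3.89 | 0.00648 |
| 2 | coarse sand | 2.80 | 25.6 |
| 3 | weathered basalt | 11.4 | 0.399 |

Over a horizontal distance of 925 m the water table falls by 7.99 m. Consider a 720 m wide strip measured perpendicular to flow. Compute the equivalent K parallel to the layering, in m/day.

Flow is parallel to layering, so each bed carries its own Darcy discharge and the transmissivities add.
Σ(K_i·b_i) = 0.00648×3.89 + 25.6×2.80 + 0.399×11.4 = 76.25 m²/day.
Total thickness b = 18.09 m, so K_eq = Σ(K_i·b_i)/b = 4.215 m/day.

4.22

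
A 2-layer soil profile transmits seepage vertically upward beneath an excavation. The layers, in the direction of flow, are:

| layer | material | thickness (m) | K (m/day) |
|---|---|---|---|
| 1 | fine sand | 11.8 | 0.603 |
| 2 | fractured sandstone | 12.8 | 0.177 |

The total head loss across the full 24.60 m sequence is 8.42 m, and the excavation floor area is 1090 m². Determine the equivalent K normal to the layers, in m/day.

0.268

Flow is perpendicular to layering, so the layers act in series and the equivalent K is the thickness-weighted harmonic mean.
Total thickness L = 11.8 + 12.8 = 24.60 m.
Σ(b_i/K_i) = 11.8/0.603 + 12.8/0.177 = 91.89 d.
K_eq = L / Σ(b_i/K_i) = 24.60 / 91.89 = 0.2677 m/day.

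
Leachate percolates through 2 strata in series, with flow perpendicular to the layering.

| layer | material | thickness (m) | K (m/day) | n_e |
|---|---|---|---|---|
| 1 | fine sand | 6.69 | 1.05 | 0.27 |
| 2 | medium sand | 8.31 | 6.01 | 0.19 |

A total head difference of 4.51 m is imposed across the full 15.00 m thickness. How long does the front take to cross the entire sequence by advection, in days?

With flow normal to the layers, continuity requires the same specific discharge q through every layer.
Σ(b_i/K_i) = 6.69/1.05 + 8.31/6.01 = 7.754 d.
q = Δh / Σ(b_i/K_i) = 4.51 / 7.754 = 0.5816 m/day.
In each layer the seepage velocity is v_i = q/n_i, so the layer transit time is t_i = b_i·n_i / q:
  layer 1 (fine sand): t_1 = 6.69 × 0.27 / 0.5816 = 3.106 d
  layer 2 (medium sand): t_2 = 8.31 × 0.19 / 0.5816 = 2.715 d
Total t = Σ t_i = 5.820 days.

5.82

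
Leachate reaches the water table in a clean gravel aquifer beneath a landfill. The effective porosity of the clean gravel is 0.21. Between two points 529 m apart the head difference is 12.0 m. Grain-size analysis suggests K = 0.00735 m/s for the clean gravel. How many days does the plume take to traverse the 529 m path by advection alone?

Convert K: 0.00735 m/s × 86400 = 635.0 m/day.
Hydraulic gradient i = Δh / L = 12.0 / 529 = 0.02268.
Darcy flux q = K · i = 635.0 × 0.02268 = 14.41 m/day.
Seepage velocity v = q / n_e = 14.41 / 0.21 = 68.60 m/day.
Travel time t = L / v = 529 / 68.60 = 7.712 days.

7.71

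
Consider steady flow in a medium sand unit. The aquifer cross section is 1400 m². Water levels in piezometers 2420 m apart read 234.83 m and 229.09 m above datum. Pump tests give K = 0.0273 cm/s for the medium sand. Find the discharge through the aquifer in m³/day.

78.3

Convert K: 0.0273 cm/s × 864 = 23.59 m/day.
Hydraulic gradient i = (234.83 − 229.09) / 2420 = 5.74 / 2420 = 0.002372.
Darcy's law: Q = K · A · i = 23.59 × 1400 × 0.002372 = 78.33 m³/day.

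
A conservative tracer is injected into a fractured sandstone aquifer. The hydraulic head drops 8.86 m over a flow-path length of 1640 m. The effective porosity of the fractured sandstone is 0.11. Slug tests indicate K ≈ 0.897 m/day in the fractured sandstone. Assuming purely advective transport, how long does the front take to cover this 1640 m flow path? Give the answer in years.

102

Hydraulic gradient i = Δh / L = 8.86 / 1640 = 0.005402.
Darcy flux q = K · i = 0.8970 × 0.005402 = 0.004846 m/day.
Seepage velocity v = q / n_e = 0.004846 / 0.11 = 0.04405 m/day.
Travel time t = L / v = 1640 / 0.04405 = 37227 days = 101.9 years.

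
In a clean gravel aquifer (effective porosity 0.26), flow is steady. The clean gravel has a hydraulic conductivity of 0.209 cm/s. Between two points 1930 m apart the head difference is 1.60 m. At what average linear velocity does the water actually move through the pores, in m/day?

Convert K: 0.209 cm/s × 864 = 180.6 m/day.
Hydraulic gradient i = Δh / L = 1.60 / 1930 = 0.0008290.
Darcy flux q = K · i = 180.6 × 0.0008290 = 0.1497 m/day.
Seepage velocity v = q / n_e = 0.1497 / 0.26 = 0.5758 m/day.

0.576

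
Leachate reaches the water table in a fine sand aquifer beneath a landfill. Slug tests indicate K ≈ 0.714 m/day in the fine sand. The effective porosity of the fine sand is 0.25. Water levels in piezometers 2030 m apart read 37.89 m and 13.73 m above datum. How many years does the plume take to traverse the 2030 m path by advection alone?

Hydraulic gradient i = (37.89 − 13.73) / 2030 = 24.16 / 2030 = 0.01190.
Darcy flux q = K · i = 0.7140 × 0.01190 = 0.008498 m/day.
Seepage velocity v = q / n_e = 0.008498 / 0.25 = 0.03399 m/day.
Travel time t = L / v = 2030 / 0.03399 = 59722 days = 163.5 years.

164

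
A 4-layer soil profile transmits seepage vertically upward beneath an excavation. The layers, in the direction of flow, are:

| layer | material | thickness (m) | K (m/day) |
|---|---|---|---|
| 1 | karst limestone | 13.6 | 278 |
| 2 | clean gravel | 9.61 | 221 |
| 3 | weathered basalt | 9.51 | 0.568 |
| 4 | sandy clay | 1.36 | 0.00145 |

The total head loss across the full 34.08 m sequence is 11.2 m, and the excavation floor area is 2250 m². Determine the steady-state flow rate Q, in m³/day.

Flow is perpendicular to layering, so the layers act in series and the equivalent K is the thickness-weighted harmonic mean.
Total thickness L = 13.6 + 9.61 + 9.51 + 1.36 = 34.08 m.
Σ(b_i/K_i) = 13.6/278 + 9.61/221 + 9.51/0.568 + 1.36/0.00145 = 954.8 d.
K_eq = L / Σ(b_i/K_i) = 34.08 / 954.8 = 0.03569 m/day.
Q = K_eq · A · (Δh/L) = 0.03569 × 2250 × (11.2/34.08) = 26.39 m³/day.

26.4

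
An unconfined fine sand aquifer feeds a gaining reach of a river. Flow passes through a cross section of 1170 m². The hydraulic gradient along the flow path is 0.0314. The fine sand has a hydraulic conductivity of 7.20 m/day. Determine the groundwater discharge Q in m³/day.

Hydraulic gradient i = 0.0314.
Darcy's law: Q = K · A · i = 7.200 × 1170 × 0.03140 = 264.5 m³/day.

265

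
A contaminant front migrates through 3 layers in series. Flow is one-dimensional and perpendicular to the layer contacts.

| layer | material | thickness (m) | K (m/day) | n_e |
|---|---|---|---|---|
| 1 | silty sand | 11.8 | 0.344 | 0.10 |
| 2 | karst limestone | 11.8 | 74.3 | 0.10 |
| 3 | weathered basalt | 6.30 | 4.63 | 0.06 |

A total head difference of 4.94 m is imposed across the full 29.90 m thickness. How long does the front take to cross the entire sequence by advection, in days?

With flow normal to the layers, continuity requires the same specific discharge q through every layer.
Σ(b_i/K_i) = 11.8/0.344 + 11.8/74.3 + 6.30/4.63 = 35.82 d.
q = Δh / Σ(b_i/K_i) = 4.94 / 35.82 = 0.1379 m/day.
In each layer the seepage velocity is v_i = q/n_i, so the layer transit time is t_i = b_i·n_i / q:
  layer 1 (silty sand): t_1 = 11.8 × 0.10 / 0.1379 = 8.557 d
  layer 2 (karst limestone): t_2 = 11.8 × 0.10 / 0.1379 = 8.557 d
  layer 3 (weathered basalt): t_3 = 6.30 × 0.06 / 0.1379 = 2.741 d
Total t = Σ t_i = 19.85 days.

19.9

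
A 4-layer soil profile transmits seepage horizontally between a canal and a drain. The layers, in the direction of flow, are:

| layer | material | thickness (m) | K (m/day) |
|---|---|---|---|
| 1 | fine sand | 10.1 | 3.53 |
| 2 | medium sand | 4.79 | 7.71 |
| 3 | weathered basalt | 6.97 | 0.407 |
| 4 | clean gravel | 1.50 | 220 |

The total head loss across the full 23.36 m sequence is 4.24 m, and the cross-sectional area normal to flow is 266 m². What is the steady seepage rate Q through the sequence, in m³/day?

Flow is perpendicular to layering, so the layers act in series and the equivalent K is the thickness-weighted harmonic mean.
Total thickness L = 10.1 + 4.79 + 6.97 + 1.50 = 23.36 m.
Σ(b_i/K_i) = 10.1/3.53 + 4.79/7.71 + 6.97/0.407 + 1.50/220 = 20.61 d.
K_eq = L / Σ(b_i/K_i) = 23.36 / 20.61 = 1.133 m/day.
Q = K_eq · A · (Δh/L) = 1.133 × 266 × (4.24/23.36) = 54.71 m³/day.

54.7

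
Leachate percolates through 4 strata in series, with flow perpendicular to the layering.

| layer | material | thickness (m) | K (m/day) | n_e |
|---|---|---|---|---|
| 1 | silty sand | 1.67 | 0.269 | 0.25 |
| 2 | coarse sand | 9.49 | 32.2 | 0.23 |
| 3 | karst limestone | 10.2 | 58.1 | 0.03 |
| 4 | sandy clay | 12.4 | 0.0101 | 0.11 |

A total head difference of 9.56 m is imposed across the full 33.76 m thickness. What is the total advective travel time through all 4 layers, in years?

With flow normal to the layers, continuity requires the same specific discharge q through every layer.
Σ(b_i/K_i) = 1.67/0.269 + 9.49/32.2 + 10.2/58.1 + 12.4/0.0101 = 1234 d.
q = Δh / Σ(b_i/K_i) = 9.56 / 1234 = 0.007745 m/day.
In each layer the seepage velocity is v_i = q/n_i, so the layer transit time is t_i = b_i·n_i / q:
  layer 1 (silty sand): t_1 = 1.67 × 0.25 / 0.007745 = 53.91 d
  layer 2 (coarse sand): t_2 = 9.49 × 0.23 / 0.007745 = 281.8 d
  layer 3 (karst limestone): t_3 = 10.2 × 0.03 / 0.007745 = 39.51 d
  layer 4 (sandy clay): t_4 = 12.4 × 0.11 / 0.007745 = 176.1 d
Total t = Σ t_i = 551.4 days = 1.510 years.

1.51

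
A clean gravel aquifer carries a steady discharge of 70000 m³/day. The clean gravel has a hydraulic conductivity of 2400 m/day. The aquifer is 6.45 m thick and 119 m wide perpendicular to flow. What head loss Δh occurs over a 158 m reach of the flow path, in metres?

6.00

Cross-sectional area A = 119 × 6.45 = 767.6 m².
From Q = K·A·i, i = Q / (K·A) = 70000 / (2400 × 767.6) = 0.03800.
Head loss Δh = i · L = 0.03800 × 158 = 6.004 m.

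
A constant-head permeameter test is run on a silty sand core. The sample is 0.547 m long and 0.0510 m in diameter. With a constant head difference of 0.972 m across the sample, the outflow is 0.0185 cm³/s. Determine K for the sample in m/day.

Cross-sectional area A = π·(d/2)² = π × (0.0510/2)² = 0.002043 m².
Convert discharge: 0.0185 cm³/s = 1.850e-08 m³/s.
Darcy's law rearranged: K = Q·L / (A·Δh) = 1.850e-08 × 0.547 / (0.002043 × 0.972) = 5.096e-06 m/s = 0.4403 m/day.

0.440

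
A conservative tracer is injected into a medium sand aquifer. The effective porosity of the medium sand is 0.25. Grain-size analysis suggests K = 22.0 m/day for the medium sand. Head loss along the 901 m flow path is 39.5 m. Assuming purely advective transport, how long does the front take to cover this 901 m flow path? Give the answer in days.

234

Hydraulic gradient i = Δh / L = 39.5 / 901 = 0.04384.
Darcy flux q = K · i = 22.00 × 0.04384 = 0.9645 m/day.
Seepage velocity v = q / n_e = 0.9645 / 0.25 = 3.858 m/day.
Travel time t = L / v = 901 / 3.858 = 233.5 days.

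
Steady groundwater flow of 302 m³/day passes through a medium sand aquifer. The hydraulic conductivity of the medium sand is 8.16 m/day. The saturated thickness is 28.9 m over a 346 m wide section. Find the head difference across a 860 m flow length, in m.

Cross-sectional area A = 346 × 28.9 = 9999 m².
From Q = K·A·i, i = Q / (K·A) = 302 / (8.160 × 9999) = 0.003701.
Head loss Δh = i · L = 0.003701 × 860 = 3.183 m.

3.18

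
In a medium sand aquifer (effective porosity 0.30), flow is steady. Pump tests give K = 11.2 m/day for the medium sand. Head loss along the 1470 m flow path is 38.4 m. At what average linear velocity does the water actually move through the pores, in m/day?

Hydraulic gradient i = Δh / L = 38.4 / 1470 = 0.02612.
Darcy flux q = K · i = 11.20 × 0.02612 = 0.2926 m/day.
Seepage velocity v = q / n_e = 0.2926 / 0.30 = 0.9752 m/day.

0.975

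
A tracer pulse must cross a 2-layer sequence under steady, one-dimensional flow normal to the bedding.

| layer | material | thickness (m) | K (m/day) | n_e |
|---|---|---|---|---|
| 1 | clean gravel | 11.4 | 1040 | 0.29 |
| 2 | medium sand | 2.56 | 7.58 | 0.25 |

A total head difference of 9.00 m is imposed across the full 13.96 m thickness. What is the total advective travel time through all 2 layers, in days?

0.153

With flow normal to the layers, continuity requires the same specific discharge q through every layer.
Σ(b_i/K_i) = 11.4/1040 + 2.56/7.58 = 0.3487 d.
q = Δh / Σ(b_i/K_i) = 9.00 / 0.3487 = 25.81 m/day.
In each layer the seepage velocity is v_i = q/n_i, so the layer transit time is t_i = b_i·n_i / q:
  layer 1 (clean gravel): t_1 = 11.4 × 0.29 / 25.81 = 0.1281 d
  layer 2 (medium sand): t_2 = 2.56 × 0.25 / 25.81 = 0.02480 d
Total t = Σ t_i = 0.1529 days.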